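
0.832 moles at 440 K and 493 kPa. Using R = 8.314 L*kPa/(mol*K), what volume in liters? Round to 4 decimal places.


PV = nRT, solve for V = nRT / P.
nRT = 0.832 * 8.314 * 440 = 3043.5891
V = 3043.5891 / 493
V = 6.17360872 L, rounded to 4 dp:

6.1736 L


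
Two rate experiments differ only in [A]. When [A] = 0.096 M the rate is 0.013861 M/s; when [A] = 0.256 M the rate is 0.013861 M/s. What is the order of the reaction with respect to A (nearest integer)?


Rate is proportional to [A]^n, so rate2/rate1 = ([A]2/[A]1)^n. Take logs to solve for n.
rate2/rate1 = 0.013861 / 0.013861 = 1.0
[A]2/[A]1 = 0.256 / 0.096 = 2.6667
n = ln(1.0) / ln(2.6667) = 0.0
Nearest integer order:

0


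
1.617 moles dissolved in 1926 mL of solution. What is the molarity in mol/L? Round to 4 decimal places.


Convert volume to liters: V_L = V_mL / 1000.
V_L = 1926 / 1000 = 1.926 L
M = n / V_L = 1.617 / 1.926
M = 0.83956386 mol/L, rounded to 4 dp:

0.8396 mol/L


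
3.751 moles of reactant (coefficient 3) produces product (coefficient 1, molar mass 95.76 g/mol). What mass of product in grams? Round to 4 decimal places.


Use the coefficient ratio to convert reactant moles to product moles, then multiply by the product's molar mass.
moles_P = moles_R * (coeff_P / coeff_R) = 3.751 * (1/3) = 1.250333
mass_P = moles_P * M_P = 1.250333 * 95.76
mass_P = 119.73188808 g, rounded to 4 dp:

119.7319 g


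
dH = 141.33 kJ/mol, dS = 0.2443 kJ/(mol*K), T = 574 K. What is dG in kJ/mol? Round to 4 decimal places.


Gibbs: dG = dH - T*dS (consistent units, dS already in kJ/(mol*K)).
T*dS = 574 * 0.2443 = 140.2282
dG = 141.33 - (140.2282)
dG = 1.1018 kJ/mol, rounded to 4 dp:

1.1018 kJ/mol


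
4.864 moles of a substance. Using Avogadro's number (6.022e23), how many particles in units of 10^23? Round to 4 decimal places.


N = n * NA, then divide by 1e23 for the requested units.
N / 1e23 = n * 6.022
N / 1e23 = 4.864 * 6.022
N / 1e23 = 29.291008, rounded to 4 dp:

29.2910


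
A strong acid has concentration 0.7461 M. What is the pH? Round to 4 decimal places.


A strong acid dissociates completely, so [H+] equals the given concentration.
pH = -log10([H+]) = -log10(0.7461)
pH = 0.12720296, rounded to 4 dp:

0.1272


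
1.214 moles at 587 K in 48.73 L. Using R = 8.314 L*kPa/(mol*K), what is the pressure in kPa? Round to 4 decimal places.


PV = nRT, solve for P = nRT / V.
nRT = 1.214 * 8.314 * 587 = 5924.7061
P = 5924.7061 / 48.73
P = 121.58231274 kPa, rounded to 4 dp:

121.5823 kPa


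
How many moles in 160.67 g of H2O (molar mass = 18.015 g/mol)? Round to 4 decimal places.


n = mass / M
n = 160.67 / 18.015
n = 8.91867888 mol, rounded to 4 dp:

8.9187 mol


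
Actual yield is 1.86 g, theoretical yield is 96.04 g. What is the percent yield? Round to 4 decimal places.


% yield = 100 * actual / theoretical
% yield = 100 * 1.86 / 96.04
% yield = 1.93669304 %, rounded to 4 dp:

1.9367 %


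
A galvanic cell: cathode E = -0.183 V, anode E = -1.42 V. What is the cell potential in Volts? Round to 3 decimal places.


Standard cell potential: E_cell = E_cathode - E_anode.
E_cell = -0.183 - (-1.42)
E_cell = 1.237 V, rounded to 3 dp:

1.237 V


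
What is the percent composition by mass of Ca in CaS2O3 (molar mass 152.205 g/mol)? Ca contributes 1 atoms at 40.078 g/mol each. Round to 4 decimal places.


pct = 100 * (n_elem * M_elem) / M_total
mass_contribution = 1 * 40.078 = 40.078 g/mol
pct = 100 * 40.078 / 152.205
pct = 26.33159226 %, rounded to 4 dp:

26.3316 %


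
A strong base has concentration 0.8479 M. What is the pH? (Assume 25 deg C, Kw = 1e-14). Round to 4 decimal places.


A strong base dissociates completely, so [OH-] equals the given concentration.
pOH = -log10([OH-]) = -log10(0.8479) = 0.071655
pH = 14 - pOH = 14 - 0.071655
pH = 13.928345, rounded to 4 dp:

13.9283


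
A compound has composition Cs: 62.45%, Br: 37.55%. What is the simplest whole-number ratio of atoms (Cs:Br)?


Assume 100 g of compound, divide each mass% by atomic mass to get moles, then normalize by the smallest to get a raw atom ratio.
Moles per 100 g: Cs: 62.45/132.905 = 0.4699, Br: 37.55/79.904 = 0.4699
Raw ratio (divide by min = 0.4699): Cs: 1.0, Br: 1.0
Multiply by 1 to clear fractions: Cs: 1.0 ~= 1, Br: 1.0 ~= 1
Reduce by GCD to get the simplest whole-number ratio:

1:1


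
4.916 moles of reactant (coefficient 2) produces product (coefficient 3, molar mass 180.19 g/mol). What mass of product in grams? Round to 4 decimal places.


Use the coefficient ratio to convert reactant moles to product moles, then multiply by the product's molar mass.
moles_P = moles_R * (coeff_P / coeff_R) = 4.916 * (3/2) = 7.374
mass_P = moles_P * M_P = 7.374 * 180.19
mass_P = 1328.72106 g, rounded to 4 dp:

1328.7211 g


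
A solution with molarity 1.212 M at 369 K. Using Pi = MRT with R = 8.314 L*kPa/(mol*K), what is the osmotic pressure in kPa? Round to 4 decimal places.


Osmotic pressure (van't Hoff): Pi = M*R*T.
RT = 8.314 * 369 = 3067.866
Pi = 1.212 * 3067.866
Pi = 3718.253592 kPa, rounded to 4 dp:

3718.2536 kPa


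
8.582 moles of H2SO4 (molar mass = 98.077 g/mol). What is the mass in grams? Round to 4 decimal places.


mass = n * M
mass = 8.582 * 98.077
mass = 841.696814 g, rounded to 4 dp:

841.6968 g


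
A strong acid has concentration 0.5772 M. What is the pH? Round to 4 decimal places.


A strong acid dissociates completely, so [H+] equals the given concentration.
pH = -log10([H+]) = -log10(0.5772)
pH = 0.23867368, rounded to 4 dp:

0.2387


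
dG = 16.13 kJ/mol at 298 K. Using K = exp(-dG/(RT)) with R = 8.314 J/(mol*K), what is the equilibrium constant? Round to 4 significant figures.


dG is in kJ/mol; multiply by 1000 to match R in J/(mol*K).
RT = 8.314 * 298 = 2477.572 J/mol
exponent = -dG*1000 / (RT) = -(16.13*1000) / 2477.572 = -6.51040616
K = exp(-6.51040616)
K = 0.0014878753, rounded to 4 significant figures:

0.001488


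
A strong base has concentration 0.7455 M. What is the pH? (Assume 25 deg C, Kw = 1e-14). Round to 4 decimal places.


A strong base dissociates completely, so [OH-] equals the given concentration.
pOH = -log10([OH-]) = -log10(0.7455) = 0.127552
pH = 14 - pOH = 14 - 0.127552
pH = 13.872448, rounded to 4 dp:

13.8724


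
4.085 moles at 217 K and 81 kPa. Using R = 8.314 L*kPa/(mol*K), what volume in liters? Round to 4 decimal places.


PV = nRT, solve for V = nRT / P.
nRT = 4.085 * 8.314 * 217 = 7369.9037
V = 7369.9037 / 81
V = 90.98646543 L, rounded to 4 dp:

90.9865 L


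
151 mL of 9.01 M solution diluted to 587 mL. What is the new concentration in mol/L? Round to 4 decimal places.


Dilution: M1*V1 = M2*V2, solve for M2.
M2 = M1*V1 / V2
M2 = 9.01 * 151 / 587
M2 = 1360.51 / 587
M2 = 2.31773424 mol/L, rounded to 4 dp:

2.3177 mol/L


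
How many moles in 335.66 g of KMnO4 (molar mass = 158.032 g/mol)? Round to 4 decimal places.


n = mass / M
n = 335.66 / 158.032
n = 2.1240002 mol, rounded to 4 dp:

2.1240 mol


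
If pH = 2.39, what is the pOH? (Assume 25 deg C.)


At 25 deg C, pH + pOH = 14.
pOH = 14 - pH = 14 - 2.39
pOH = 11.61:

11.61


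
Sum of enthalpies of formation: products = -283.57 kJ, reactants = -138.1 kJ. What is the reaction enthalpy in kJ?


dH_rxn = sum(dH_f products) - sum(dH_f reactants)
dH_rxn = -283.57 - (-138.1)
dH_rxn = -145.47 kJ:

-145.47 kJ


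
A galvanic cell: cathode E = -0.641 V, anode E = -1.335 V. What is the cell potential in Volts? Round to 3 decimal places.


Standard cell potential: E_cell = E_cathode - E_anode.
E_cell = -0.641 - (-1.335)
E_cell = 0.694 V, rounded to 3 dp:

0.694 V


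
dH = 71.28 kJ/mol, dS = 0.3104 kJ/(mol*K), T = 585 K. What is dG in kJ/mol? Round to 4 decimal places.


Gibbs: dG = dH - T*dS (consistent units, dS already in kJ/(mol*K)).
T*dS = 585 * 0.3104 = 181.584
dG = 71.28 - (181.584)
dG = -110.304 kJ/mol, rounded to 4 dp:

-110.3040 kJ/mol


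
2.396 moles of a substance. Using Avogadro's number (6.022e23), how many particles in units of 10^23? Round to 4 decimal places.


N = n * NA, then divide by 1e23 for the requested units.
N / 1e23 = n * 6.022
N / 1e23 = 2.396 * 6.022
N / 1e23 = 14.428712, rounded to 4 dp:

14.4287


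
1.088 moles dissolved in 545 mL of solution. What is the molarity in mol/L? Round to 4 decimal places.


Convert volume to liters: V_L = V_mL / 1000.
V_L = 545 / 1000 = 0.545 L
M = n / V_L = 1.088 / 0.545
M = 1.99633028 mol/L, rounded to 4 dp:

1.9963 mol/L


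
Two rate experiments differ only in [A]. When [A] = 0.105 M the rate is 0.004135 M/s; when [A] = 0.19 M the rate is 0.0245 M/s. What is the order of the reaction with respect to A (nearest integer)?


Rate is proportional to [A]^n, so rate2/rate1 = ([A]2/[A]1)^n. Take logs to solve for n.
rate2/rate1 = 0.0245 / 0.004135 = 5.925
[A]2/[A]1 = 0.19 / 0.105 = 1.8095
n = ln(5.925) / ln(1.8095) = 3.0
Nearest integer order:

3


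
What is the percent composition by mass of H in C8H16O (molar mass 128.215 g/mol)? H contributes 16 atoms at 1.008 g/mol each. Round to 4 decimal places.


pct = 100 * (n_elem * M_elem) / M_total
mass_contribution = 16 * 1.008 = 16.128 g/mol
pct = 100 * 16.128 / 128.215
pct = 12.57887143 %, rounded to 4 dp:

12.5789 %


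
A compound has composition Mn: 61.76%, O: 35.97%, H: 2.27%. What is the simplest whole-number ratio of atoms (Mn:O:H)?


Assume 100 g of compound, divide each mass% by atomic mass to get moles, then normalize by the smallest to get a raw atom ratio.
Moles per 100 g: Mn: 61.76/54.938 = 1.1242, O: 35.97/15.999 = 2.2483, H: 2.27/1.008 = 2.252
Raw ratio (divide by min = 1.1242): Mn: 1.0, O: 2.0, H: 2.003
Multiply by 1 to clear fractions: Mn: 1.0 ~= 1, O: 2.0 ~= 2, H: 2.003 ~= 2
Reduce by GCD to get the simplest whole-number ratio:

1:2:2


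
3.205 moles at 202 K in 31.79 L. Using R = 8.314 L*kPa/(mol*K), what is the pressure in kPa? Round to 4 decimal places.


PV = nRT, solve for P = nRT / V.
nRT = 3.205 * 8.314 * 202 = 5382.5667
P = 5382.5667 / 31.79
P = 169.31634791 kPa, rounded to 4 dp:

169.3163 kPa


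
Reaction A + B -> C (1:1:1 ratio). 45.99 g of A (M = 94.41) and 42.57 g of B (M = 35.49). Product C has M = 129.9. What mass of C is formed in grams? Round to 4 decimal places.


Find moles of each reactant; the smaller value is the limiting reagent in a 1:1:1 reaction, so moles_C equals moles of the limiter.
n_A = mass_A / M_A = 45.99 / 94.41 = 0.487131 mol
n_B = mass_B / M_B = 42.57 / 35.49 = 1.199493 mol
Limiting reagent: A (smaller), n_limiting = 0.487131 mol
mass_C = n_limiting * M_C = 0.487131 * 129.9
mass_C = 63.2783169 g, rounded to 4 dp:

63.2783 g


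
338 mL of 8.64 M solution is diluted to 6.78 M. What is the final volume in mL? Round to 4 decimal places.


Dilution: M1*V1 = M2*V2, solve for V2.
V2 = M1*V1 / M2
V2 = 8.64 * 338 / 6.78
V2 = 2920.32 / 6.78
V2 = 430.72566372 mL, rounded to 4 dp:

430.7257 mL


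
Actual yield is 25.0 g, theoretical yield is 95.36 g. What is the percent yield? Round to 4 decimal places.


% yield = 100 * actual / theoretical
% yield = 100 * 25.0 / 95.36
% yield = 26.21644295 %, rounded to 4 dp:

26.2164 %


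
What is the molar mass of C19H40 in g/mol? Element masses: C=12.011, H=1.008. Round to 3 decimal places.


M = sum(count * atomic_mass) over atoms.
M = 19*12.011 + 40*1.008
M = 228.209 + 40.32
M = 268.529 g/mol, rounded to 3 dp:

268.529 g/mol


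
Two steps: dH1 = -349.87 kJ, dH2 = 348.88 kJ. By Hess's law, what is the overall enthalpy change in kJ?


Hess's law: enthalpy is a state function, so add the step enthalpies.
dH_total = dH1 + dH2 = -349.87 + (348.88)
dH_total = -0.99 kJ:

-0.99 kJ


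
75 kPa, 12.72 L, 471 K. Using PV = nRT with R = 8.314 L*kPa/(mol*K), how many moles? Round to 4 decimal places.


PV = nRT, solve for n = PV / (RT).
PV = 75 * 12.72 = 954.0
RT = 8.314 * 471 = 3915.894
n = 954.0 / 3915.894
n = 0.24362253 mol, rounded to 4 dp:

0.2436 mol


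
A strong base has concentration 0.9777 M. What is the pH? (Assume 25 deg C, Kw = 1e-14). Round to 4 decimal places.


A strong base dissociates completely, so [OH-] equals the given concentration.
pOH = -log10([OH-]) = -log10(0.9777) = 0.009794
pH = 14 - pOH = 14 - 0.009794
pH = 13.990206, rounded to 4 dp:

13.9902


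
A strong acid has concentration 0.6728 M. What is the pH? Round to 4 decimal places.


A strong acid dissociates completely, so [H+] equals the given concentration.
pH = -log10([H+]) = -log10(0.6728)
pH = 0.17211402, rounded to 4 dp:

0.1721


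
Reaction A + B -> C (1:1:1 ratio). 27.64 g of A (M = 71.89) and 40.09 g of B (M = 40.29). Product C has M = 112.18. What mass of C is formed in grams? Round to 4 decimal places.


Find moles of each reactant; the smaller value is the limiting reagent in a 1:1:1 reaction, so moles_C equals moles of the limiter.
n_A = mass_A / M_A = 27.64 / 71.89 = 0.384476 mol
n_B = mass_B / M_B = 40.09 / 40.29 = 0.995036 mol
Limiting reagent: A (smaller), n_limiting = 0.384476 mol
mass_C = n_limiting * M_C = 0.384476 * 112.18
mass_C = 43.13051768 g, rounded to 4 dp:

43.1305 g


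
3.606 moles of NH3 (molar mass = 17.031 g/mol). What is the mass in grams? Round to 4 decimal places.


mass = n * M
mass = 3.606 * 17.031
mass = 61.413786 g, rounded to 4 dp:

61.4138 g


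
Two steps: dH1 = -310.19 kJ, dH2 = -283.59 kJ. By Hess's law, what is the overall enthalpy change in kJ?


Hess's law: enthalpy is a state function, so add the step enthalpies.
dH_total = dH1 + dH2 = -310.19 + (-283.59)
dH_total = -593.78 kJ:

-593.78 kJ


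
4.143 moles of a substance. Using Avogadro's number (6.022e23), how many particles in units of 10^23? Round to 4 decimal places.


N = n * NA, then divide by 1e23 for the requested units.
N / 1e23 = n * 6.022
N / 1e23 = 4.143 * 6.022
N / 1e23 = 24.949146, rounded to 4 dp:

24.9491


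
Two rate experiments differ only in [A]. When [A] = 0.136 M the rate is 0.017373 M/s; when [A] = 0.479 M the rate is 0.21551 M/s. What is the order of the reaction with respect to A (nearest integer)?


Rate is proportional to [A]^n, so rate2/rate1 = ([A]2/[A]1)^n. Take logs to solve for n.
rate2/rate1 = 0.21551 / 0.017373 = 12.4049
[A]2/[A]1 = 0.479 / 0.136 = 3.5221
n = ln(12.4049) / ln(3.5221) = 2.0
Nearest integer order:

2


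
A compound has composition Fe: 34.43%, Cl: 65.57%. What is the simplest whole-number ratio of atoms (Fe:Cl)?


Assume 100 g of compound, divide each mass% by atomic mass to get moles, then normalize by the smallest to get a raw atom ratio.
Moles per 100 g: Fe: 34.43/55.845 = 0.6165, Cl: 65.57/35.453 = 1.8495
Raw ratio (divide by min = 0.6165): Fe: 1.0, Cl: 3.0
Multiply by 1 to clear fractions: Fe: 1.0 ~= 1, Cl: 3.0 ~= 3
Reduce by GCD to get the simplest whole-number ratio:

1:3


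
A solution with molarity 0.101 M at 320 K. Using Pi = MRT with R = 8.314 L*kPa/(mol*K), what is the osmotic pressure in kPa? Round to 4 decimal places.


Osmotic pressure (van't Hoff): Pi = M*R*T.
RT = 8.314 * 320 = 2660.48
Pi = 0.101 * 2660.48
Pi = 268.70848 kPa, rounded to 4 dp:

268.7085 kPa


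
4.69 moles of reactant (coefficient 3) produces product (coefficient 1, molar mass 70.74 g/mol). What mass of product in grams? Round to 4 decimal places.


Use the coefficient ratio to convert reactant moles to product moles, then multiply by the product's molar mass.
moles_P = moles_R * (coeff_P / coeff_R) = 4.69 * (1/3) = 1.563333
mass_P = moles_P * M_P = 1.563333 * 70.74
mass_P = 110.59017642 g, rounded to 4 dp:

110.5902 g


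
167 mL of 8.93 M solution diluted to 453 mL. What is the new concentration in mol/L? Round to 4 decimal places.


Dilution: M1*V1 = M2*V2, solve for M2.
M2 = M1*V1 / V2
M2 = 8.93 * 167 / 453
M2 = 1491.31 / 453
M2 = 3.29207506 mol/L, rounded to 4 dp:

3.2921 mol/L


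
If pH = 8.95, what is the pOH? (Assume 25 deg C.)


At 25 deg C, pH + pOH = 14.
pOH = 14 - pH = 14 - 8.95
pOH = 5.05:

5.05


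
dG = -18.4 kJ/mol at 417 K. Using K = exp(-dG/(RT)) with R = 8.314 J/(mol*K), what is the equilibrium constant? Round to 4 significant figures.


dG is in kJ/mol; multiply by 1000 to match R in J/(mol*K).
RT = 8.314 * 417 = 3466.938 J/mol
exponent = -dG*1000 / (RT) = -(-18.4*1000) / 3466.938 = 5.30727691
K = exp(5.30727691)
K = 201.79996, rounded to 4 significant figures:

201.8


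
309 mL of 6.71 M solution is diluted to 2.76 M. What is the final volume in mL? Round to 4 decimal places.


Dilution: M1*V1 = M2*V2, solve for V2.
V2 = M1*V1 / M2
V2 = 6.71 * 309 / 2.76
V2 = 2073.39 / 2.76
V2 = 751.22826087 mL, rounded to 4 dp:

751.2283 mL


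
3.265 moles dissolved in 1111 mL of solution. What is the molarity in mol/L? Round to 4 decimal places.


Convert volume to liters: V_L = V_mL / 1000.
V_L = 1111 / 1000 = 1.111 L
M = n / V_L = 3.265 / 1.111
M = 2.93879388 mol/L, rounded to 4 dp:

2.9388 mol/L


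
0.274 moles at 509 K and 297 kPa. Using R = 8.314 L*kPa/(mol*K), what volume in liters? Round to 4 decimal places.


PV = nRT, solve for V = nRT / P.
nRT = 0.274 * 8.314 * 509 = 1159.5203
V = 1159.5203 / 297
V = 3.90410875 L, rounded to 4 dp:

3.9041 L


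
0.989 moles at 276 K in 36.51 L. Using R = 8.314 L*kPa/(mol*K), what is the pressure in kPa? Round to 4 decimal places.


PV = nRT, solve for P = nRT / V.
nRT = 0.989 * 8.314 * 276 = 2269.4227
P = 2269.4227 / 36.51
P = 62.15893454 kPa, rounded to 4 dp:

62.1589 kPa


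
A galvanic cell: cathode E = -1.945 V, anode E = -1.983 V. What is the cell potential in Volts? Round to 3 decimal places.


Standard cell potential: E_cell = E_cathode - E_anode.
E_cell = -1.945 - (-1.983)
E_cell = 0.038 V, rounded to 3 dp:

0.038 V


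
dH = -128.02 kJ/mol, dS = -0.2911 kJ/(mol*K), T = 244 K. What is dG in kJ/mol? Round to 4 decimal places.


Gibbs: dG = dH - T*dS (consistent units, dS already in kJ/(mol*K)).
T*dS = 244 * -0.2911 = -71.0284
dG = -128.02 - (-71.0284)
dG = -56.9916 kJ/mol, rounded to 4 dp:

-56.9916 kJ/mol


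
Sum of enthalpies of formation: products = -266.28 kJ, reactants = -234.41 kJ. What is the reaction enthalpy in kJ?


dH_rxn = sum(dH_f products) - sum(dH_f reactants)
dH_rxn = -266.28 - (-234.41)
dH_rxn = -31.87 kJ:

-31.87 kJ


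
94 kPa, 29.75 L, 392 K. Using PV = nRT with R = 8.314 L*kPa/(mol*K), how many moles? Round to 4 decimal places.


PV = nRT, solve for n = PV / (RT).
PV = 94 * 29.75 = 2796.5
RT = 8.314 * 392 = 3259.088
n = 2796.5 / 3259.088
n = 0.85806213 mol, rounded to 4 dp:

0.8581 mol


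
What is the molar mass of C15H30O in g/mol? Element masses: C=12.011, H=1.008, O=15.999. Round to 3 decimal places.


M = sum(count * atomic_mass) over atoms.
M = 15*12.011 + 30*1.008 + 1*15.999
M = 180.165 + 30.24 + 15.999
M = 226.404 g/mol, rounded to 3 dp:

226.404 g/mol


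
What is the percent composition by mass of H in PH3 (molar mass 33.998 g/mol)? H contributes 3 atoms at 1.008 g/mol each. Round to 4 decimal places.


pct = 100 * (n_elem * M_elem) / M_total
mass_contribution = 3 * 1.008 = 3.024 g/mol
pct = 100 * 3.024 / 33.998
pct = 8.89464086 %, rounded to 4 dp:

8.8946 %


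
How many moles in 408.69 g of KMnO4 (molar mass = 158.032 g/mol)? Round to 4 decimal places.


n = mass / M
n = 408.69 / 158.032
n = 2.5861218 mol, rounded to 4 dp:

2.5861 mol


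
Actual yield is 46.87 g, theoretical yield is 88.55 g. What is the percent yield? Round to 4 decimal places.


% yield = 100 * actual / theoretical
% yield = 100 * 46.87 / 88.55
% yield = 52.93054771 %, rounded to 4 dp:

52.9305 %


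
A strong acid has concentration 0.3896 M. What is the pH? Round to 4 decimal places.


A strong acid dissociates completely, so [H+] equals the given concentration.
pH = -log10([H+]) = -log10(0.3896)
pH = 0.40938105, rounded to 4 dp:

0.4094


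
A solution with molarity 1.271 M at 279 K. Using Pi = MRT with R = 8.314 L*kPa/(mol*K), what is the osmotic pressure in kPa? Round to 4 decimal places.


Osmotic pressure (van't Hoff): Pi = M*R*T.
RT = 8.314 * 279 = 2319.606
Pi = 1.271 * 2319.606
Pi = 2948.219226 kPa, rounded to 4 dp:

2948.2192 kPa


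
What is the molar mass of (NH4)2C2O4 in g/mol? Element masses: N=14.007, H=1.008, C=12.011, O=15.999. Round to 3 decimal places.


M = sum(count * atomic_mass) over atoms.
M = 2*14.007 + 8*1.008 + 2*12.011 + 4*15.999
M = 28.014 + 8.064 + 24.022 + 63.996
M = 124.096 g/mol, rounded to 3 dp:

124.096 g/mol


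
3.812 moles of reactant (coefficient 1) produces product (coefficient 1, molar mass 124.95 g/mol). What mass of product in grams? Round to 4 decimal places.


Use the coefficient ratio to convert reactant moles to product moles, then multiply by the product's molar mass.
moles_P = moles_R * (coeff_P / coeff_R) = 3.812 * (1/1) = 3.812
mass_P = moles_P * M_P = 3.812 * 124.95
mass_P = 476.3094 g, rounded to 4 dp:

476.3094 g


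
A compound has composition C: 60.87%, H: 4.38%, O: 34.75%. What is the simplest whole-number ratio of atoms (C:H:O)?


Assume 100 g of compound, divide each mass% by atomic mass to get moles, then normalize by the smallest to get a raw atom ratio.
Moles per 100 g: C: 60.87/12.011 = 5.0679, H: 4.38/1.008 = 4.3452, O: 34.75/15.999 = 2.172
Raw ratio (divide by min = 2.172): C: 2.333, H: 2.001, O: 1.0
Multiply by 3 to clear fractions: C: 7.0 ~= 7, H: 6.002 ~= 6, O: 3.0 ~= 3
Reduce by GCD to get the simplest whole-number ratio:

7:6:3


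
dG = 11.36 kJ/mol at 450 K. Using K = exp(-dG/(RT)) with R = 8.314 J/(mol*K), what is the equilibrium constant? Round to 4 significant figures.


dG is in kJ/mol; multiply by 1000 to match R in J/(mol*K).
RT = 8.314 * 450 = 3741.3 J/mol
exponent = -dG*1000 / (RT) = -(11.36*1000) / 3741.3 = -3.03637773
K = exp(-3.03637773)
K = 0.048008475, rounded to 4 significant figures:

0.04801


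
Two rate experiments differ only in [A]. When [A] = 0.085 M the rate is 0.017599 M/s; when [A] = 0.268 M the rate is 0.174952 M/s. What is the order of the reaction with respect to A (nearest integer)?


Rate is proportional to [A]^n, so rate2/rate1 = ([A]2/[A]1)^n. Take logs to solve for n.
rate2/rate1 = 0.174952 / 0.017599 = 9.941
[A]2/[A]1 = 0.268 / 0.085 = 3.1529
n = ln(9.941) / ln(3.1529) = 2.0
Nearest integer order:

2


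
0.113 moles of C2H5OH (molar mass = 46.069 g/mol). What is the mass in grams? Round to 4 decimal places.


mass = n * M
mass = 0.113 * 46.069
mass = 5.205797 g, rounded to 4 dp:

5.2058 g


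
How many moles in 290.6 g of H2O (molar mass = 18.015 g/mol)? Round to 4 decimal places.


n = mass / M
n = 290.6 / 18.015
n = 16.13100194 mol, rounded to 4 dp:

16.1310 mol


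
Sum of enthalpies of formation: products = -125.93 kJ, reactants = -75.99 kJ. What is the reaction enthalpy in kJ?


dH_rxn = sum(dH_f products) - sum(dH_f reactants)
dH_rxn = -125.93 - (-75.99)
dH_rxn = -49.94 kJ:

-49.94 kJ


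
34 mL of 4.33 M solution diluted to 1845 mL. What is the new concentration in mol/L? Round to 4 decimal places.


Dilution: M1*V1 = M2*V2, solve for M2.
M2 = M1*V1 / V2
M2 = 4.33 * 34 / 1845
M2 = 147.22 / 1845
M2 = 0.07979404 mol/L, rounded to 4 dp:

0.0798 mol/L


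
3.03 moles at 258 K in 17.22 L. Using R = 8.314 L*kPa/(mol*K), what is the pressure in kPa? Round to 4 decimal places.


PV = nRT, solve for P = nRT / V.
nRT = 3.03 * 8.314 * 258 = 6499.3864
P = 6499.3864 / 17.22
P = 377.43242741 kPa, rounded to 4 dp:

377.4324 kPa


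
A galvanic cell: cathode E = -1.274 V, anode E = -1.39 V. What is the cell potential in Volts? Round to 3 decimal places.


Standard cell potential: E_cell = E_cathode - E_anode.
E_cell = -1.274 - (-1.39)
E_cell = 0.116 V, rounded to 3 dp:

0.116 V


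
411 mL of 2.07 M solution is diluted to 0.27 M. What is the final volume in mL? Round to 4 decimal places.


Dilution: M1*V1 = M2*V2, solve for V2.
V2 = M1*V1 / M2
V2 = 2.07 * 411 / 0.27
V2 = 850.77 / 0.27
V2 = 3151.0 mL, rounded to 4 dp:

3151.0000 mL


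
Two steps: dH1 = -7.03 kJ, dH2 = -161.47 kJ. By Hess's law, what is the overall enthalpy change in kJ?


Hess's law: enthalpy is a state function, so add the step enthalpies.
dH_total = dH1 + dH2 = -7.03 + (-161.47)
dH_total = -168.5 kJ:

-168.50 kJ


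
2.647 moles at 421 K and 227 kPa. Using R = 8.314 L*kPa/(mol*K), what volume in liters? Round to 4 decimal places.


PV = nRT, solve for V = nRT / P.
nRT = 2.647 * 8.314 * 421 = 9265.0135
V = 9265.0135 / 227
V = 40.81503744 L, rounded to 4 dp:

40.8150 L


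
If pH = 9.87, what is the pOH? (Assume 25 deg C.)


At 25 deg C, pH + pOH = 14.
pOH = 14 - pH = 14 - 9.87
pOH = 4.13:

4.13


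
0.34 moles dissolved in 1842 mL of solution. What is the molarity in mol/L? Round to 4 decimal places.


Convert volume to liters: V_L = V_mL / 1000.
V_L = 1842 / 1000 = 1.842 L
M = n / V_L = 0.34 / 1.842
M = 0.18458198 mol/L, rounded to 4 dp:

0.1846 mol/L


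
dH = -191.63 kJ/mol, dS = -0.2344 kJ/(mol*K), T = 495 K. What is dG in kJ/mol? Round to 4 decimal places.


Gibbs: dG = dH - T*dS (consistent units, dS already in kJ/(mol*K)).
T*dS = 495 * -0.2344 = -116.028
dG = -191.63 - (-116.028)
dG = -75.602 kJ/mol, rounded to 4 dp:

-75.6020 kJ/mol


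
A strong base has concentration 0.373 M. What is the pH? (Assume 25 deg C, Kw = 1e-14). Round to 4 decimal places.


A strong base dissociates completely, so [OH-] equals the given concentration.
pOH = -log10([OH-]) = -log10(0.373) = 0.428291
pH = 14 - pOH = 14 - 0.428291
pH = 13.571709, rounded to 4 dp:

13.5717


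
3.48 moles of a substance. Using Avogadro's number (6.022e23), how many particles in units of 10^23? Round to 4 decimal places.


N = n * NA, then divide by 1e23 for the requested units.
N / 1e23 = n * 6.022
N / 1e23 = 3.48 * 6.022
N / 1e23 = 20.95656, rounded to 4 dp:

20.9566


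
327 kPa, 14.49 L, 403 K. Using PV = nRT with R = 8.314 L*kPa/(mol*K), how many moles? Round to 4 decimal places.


PV = nRT, solve for n = PV / (RT).
PV = 327 * 14.49 = 4738.23
RT = 8.314 * 403 = 3350.542
n = 4738.23 / 3350.542
n = 1.41416822 mol, rounded to 4 dp:

1.4142 mol


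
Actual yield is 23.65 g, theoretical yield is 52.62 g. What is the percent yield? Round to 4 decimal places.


% yield = 100 * actual / theoretical
% yield = 100 * 23.65 / 52.62
% yield = 44.94488788 %, rounded to 4 dp:

44.9449 %


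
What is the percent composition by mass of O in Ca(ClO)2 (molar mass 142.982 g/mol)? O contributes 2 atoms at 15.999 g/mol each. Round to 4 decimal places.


pct = 100 * (n_elem * M_elem) / M_total
mass_contribution = 2 * 15.999 = 31.998 g/mol
pct = 100 * 31.998 / 142.982
pct = 22.37904072 %, rounded to 4 dp:

22.3790 %


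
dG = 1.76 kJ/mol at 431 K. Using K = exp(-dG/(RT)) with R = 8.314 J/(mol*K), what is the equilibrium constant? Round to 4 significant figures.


dG is in kJ/mol; multiply by 1000 to match R in J/(mol*K).
RT = 8.314 * 431 = 3583.334 J/mol
exponent = -dG*1000 / (RT) = -(1.76*1000) / 3583.334 = -0.4911627
K = exp(-0.4911627)
K = 0.61191451, rounded to 4 significant figures:

0.6119


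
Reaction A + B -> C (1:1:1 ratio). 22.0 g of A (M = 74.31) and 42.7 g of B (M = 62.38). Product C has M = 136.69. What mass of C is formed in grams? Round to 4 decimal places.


Find moles of each reactant; the smaller value is the limiting reagent in a 1:1:1 reaction, so moles_C equals moles of the limiter.
n_A = mass_A / M_A = 22.0 / 74.31 = 0.296057 mol
n_B = mass_B / M_B = 42.7 / 62.38 = 0.684514 mol
Limiting reagent: A (smaller), n_limiting = 0.296057 mol
mass_C = n_limiting * M_C = 0.296057 * 136.69
mass_C = 40.46803133 g, rounded to 4 dp:

40.4680 g


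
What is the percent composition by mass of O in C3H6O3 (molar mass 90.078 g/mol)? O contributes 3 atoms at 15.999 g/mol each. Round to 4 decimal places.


pct = 100 * (n_elem * M_elem) / M_total
mass_contribution = 3 * 15.999 = 47.997 g/mol
pct = 100 * 47.997 / 90.078
pct = 53.28382069 %, rounded to 4 dp:

53.2838 %


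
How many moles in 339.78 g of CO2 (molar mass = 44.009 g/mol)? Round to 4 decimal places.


n = mass / M
n = 339.78 / 44.009
n = 7.72069349 mol, rounded to 4 dp:

7.7207 mol


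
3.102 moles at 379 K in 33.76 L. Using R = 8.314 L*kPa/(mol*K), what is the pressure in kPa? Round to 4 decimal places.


PV = nRT, solve for P = nRT / V.
nRT = 3.102 * 8.314 * 379 = 9774.4206
P = 9774.4206 / 33.76
P = 289.52667654 kPa, rounded to 4 dp:

289.5267 kPa


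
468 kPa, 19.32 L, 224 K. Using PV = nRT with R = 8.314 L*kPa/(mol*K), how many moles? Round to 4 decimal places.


PV = nRT, solve for n = PV / (RT).
PV = 468 * 19.32 = 9041.76
RT = 8.314 * 224 = 1862.336
n = 9041.76 / 1862.336
n = 4.85506375 mol, rounded to 4 dp:

4.8551 mol


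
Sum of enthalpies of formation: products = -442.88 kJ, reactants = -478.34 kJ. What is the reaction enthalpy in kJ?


dH_rxn = sum(dH_f products) - sum(dH_f reactants)
dH_rxn = -442.88 - (-478.34)
dH_rxn = 35.46 kJ:

35.46 kJ


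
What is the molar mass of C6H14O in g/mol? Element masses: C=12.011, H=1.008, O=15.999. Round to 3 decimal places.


M = sum(count * atomic_mass) over atoms.
M = 6*12.011 + 14*1.008 + 1*15.999
M = 72.066 + 14.112 + 15.999
M = 102.177 g/mol, rounded to 3 dp:

102.177 g/mol


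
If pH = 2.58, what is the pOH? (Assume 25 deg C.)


At 25 deg C, pH + pOH = 14.
pOH = 14 - pH = 14 - 2.58
pOH = 11.42:

11.42


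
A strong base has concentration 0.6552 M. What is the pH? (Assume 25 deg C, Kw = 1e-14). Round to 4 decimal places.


A strong base dissociates completely, so [OH-] equals the given concentration.
pOH = -log10([OH-]) = -log10(0.6552) = 0.183626
pH = 14 - pOH = 14 - 0.183626
pH = 13.816374, rounded to 4 dp:

13.8164


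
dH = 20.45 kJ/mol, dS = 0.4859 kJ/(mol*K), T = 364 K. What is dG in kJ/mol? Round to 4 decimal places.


Gibbs: dG = dH - T*dS (consistent units, dS already in kJ/(mol*K)).
T*dS = 364 * 0.4859 = 176.8676
dG = 20.45 - (176.8676)
dG = -156.4176 kJ/mol, rounded to 4 dp:

-156.4176 kJ/mol


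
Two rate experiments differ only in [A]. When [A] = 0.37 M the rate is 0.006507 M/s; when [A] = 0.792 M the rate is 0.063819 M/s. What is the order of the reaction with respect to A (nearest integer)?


Rate is proportional to [A]^n, so rate2/rate1 = ([A]2/[A]1)^n. Take logs to solve for n.
rate2/rate1 = 0.063819 / 0.006507 = 9.8077
[A]2/[A]1 = 0.792 / 0.37 = 2.1405
n = ln(9.8077) / ln(2.1405) = 3.0
Nearest integer order:

3


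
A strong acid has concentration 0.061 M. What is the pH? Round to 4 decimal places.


A strong acid dissociates completely, so [H+] equals the given concentration.
pH = -log10([H+]) = -log10(0.061)
pH = 1.21467016, rounded to 4 dp:

1.2147


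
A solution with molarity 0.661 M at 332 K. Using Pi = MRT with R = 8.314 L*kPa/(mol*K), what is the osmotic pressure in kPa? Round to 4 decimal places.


Osmotic pressure (van't Hoff): Pi = M*R*T.
RT = 8.314 * 332 = 2760.248
Pi = 0.661 * 2760.248
Pi = 1824.523928 kPa, rounded to 4 dp:

1824.5239 kPa


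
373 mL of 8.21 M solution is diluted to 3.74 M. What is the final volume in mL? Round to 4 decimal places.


Dilution: M1*V1 = M2*V2, solve for V2.
V2 = M1*V1 / M2
V2 = 8.21 * 373 / 3.74
V2 = 3062.33 / 3.74
V2 = 818.80481283 mL, rounded to 4 dp:

818.8048 mL


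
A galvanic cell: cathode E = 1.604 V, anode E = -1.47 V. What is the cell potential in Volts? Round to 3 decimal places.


Standard cell potential: E_cell = E_cathode - E_anode.
E_cell = 1.604 - (-1.47)
E_cell = 3.074 V, rounded to 3 dp:

3.074 V


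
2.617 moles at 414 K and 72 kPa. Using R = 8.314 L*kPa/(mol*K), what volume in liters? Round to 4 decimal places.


PV = nRT, solve for V = nRT / P.
nRT = 2.617 * 8.314 * 414 = 9007.7035
V = 9007.7035 / 72
V = 125.10699306 L, rounded to 4 dp:

125.1070 L


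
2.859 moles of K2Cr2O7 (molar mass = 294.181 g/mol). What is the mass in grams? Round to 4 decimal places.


mass = n * M
mass = 2.859 * 294.181
mass = 841.063479 g, rounded to 4 dp:

841.0635 g


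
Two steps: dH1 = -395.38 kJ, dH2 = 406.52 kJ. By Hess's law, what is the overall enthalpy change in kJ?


Hess's law: enthalpy is a state function, so add the step enthalpies.
dH_total = dH1 + dH2 = -395.38 + (406.52)
dH_total = 11.14 kJ:

11.14 kJ


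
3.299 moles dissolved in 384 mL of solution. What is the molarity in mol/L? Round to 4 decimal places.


Convert volume to liters: V_L = V_mL / 1000.
V_L = 384 / 1000 = 0.384 L
M = n / V_L = 3.299 / 0.384
M = 8.59114583 mol/L, rounded to 4 dp:

8.5911 mol/L


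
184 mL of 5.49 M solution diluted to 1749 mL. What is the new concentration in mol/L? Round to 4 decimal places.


Dilution: M1*V1 = M2*V2, solve for M2.
M2 = M1*V1 / V2
M2 = 5.49 * 184 / 1749
M2 = 1010.16 / 1749
M2 = 0.57756432 mol/L, rounded to 4 dp:

0.5776 mol/L


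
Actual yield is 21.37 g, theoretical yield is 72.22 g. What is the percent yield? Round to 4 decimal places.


% yield = 100 * actual / theoretical
% yield = 100 * 21.37 / 72.22
% yield = 29.59014124 %, rounded to 4 dp:

29.5901 %


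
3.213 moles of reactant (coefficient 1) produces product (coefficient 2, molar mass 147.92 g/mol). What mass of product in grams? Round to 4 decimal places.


Use the coefficient ratio to convert reactant moles to product moles, then multiply by the product's molar mass.
moles_P = moles_R * (coeff_P / coeff_R) = 3.213 * (2/1) = 6.426
mass_P = moles_P * M_P = 6.426 * 147.92
mass_P = 950.53392 g, rounded to 4 dp:

950.5339 g


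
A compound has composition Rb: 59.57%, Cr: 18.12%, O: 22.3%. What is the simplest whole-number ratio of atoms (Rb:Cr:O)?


Assume 100 g of compound, divide each mass% by atomic mass to get moles, then normalize by the smallest to get a raw atom ratio.
Moles per 100 g: Rb: 59.57/85.468 = 0.697, Cr: 18.12/51.996 = 0.3485, O: 22.3/15.999 = 1.3938
Raw ratio (divide by min = 0.3485): Rb: 2.0, Cr: 1.0, O: 4.0
Multiply by 1 to clear fractions: Rb: 2.0 ~= 2, Cr: 1.0 ~= 1, O: 4.0 ~= 4
Reduce by GCD to get the simplest whole-number ratio:

2:1:4


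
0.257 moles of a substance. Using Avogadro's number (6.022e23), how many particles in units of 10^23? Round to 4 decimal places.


N = n * NA, then divide by 1e23 for the requested units.
N / 1e23 = n * 6.022
N / 1e23 = 0.257 * 6.022
N / 1e23 = 1.547654, rounded to 4 dp:

1.5477


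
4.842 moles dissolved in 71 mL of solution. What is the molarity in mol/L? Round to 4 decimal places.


Convert volume to liters: V_L = V_mL / 1000.
V_L = 71 / 1000 = 0.071 L
M = n / V_L = 4.842 / 0.071
M = 68.1971831 mol/L, rounded to 4 dp:

68.1972 mol/L


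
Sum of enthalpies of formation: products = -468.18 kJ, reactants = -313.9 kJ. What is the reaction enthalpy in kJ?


dH_rxn = sum(dH_f products) - sum(dH_f reactants)
dH_rxn = -468.18 - (-313.9)
dH_rxn = -154.28 kJ:

-154.28 kJ


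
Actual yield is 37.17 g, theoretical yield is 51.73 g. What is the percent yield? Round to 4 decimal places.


% yield = 100 * actual / theoretical
% yield = 100 * 37.17 / 51.73
% yield = 71.85385656 %, rounded to 4 dp:

71.8539 %


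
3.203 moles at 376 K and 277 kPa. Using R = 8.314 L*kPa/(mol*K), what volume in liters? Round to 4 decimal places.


PV = nRT, solve for V = nRT / P.
nRT = 3.203 * 8.314 * 376 = 10012.783
V = 10012.783 / 277
V = 36.14723105 L, rounded to 4 dp:

36.1472 L


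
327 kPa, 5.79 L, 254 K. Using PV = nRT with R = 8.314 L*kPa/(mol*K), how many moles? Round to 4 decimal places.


PV = nRT, solve for n = PV / (RT).
PV = 327 * 5.79 = 1893.33
RT = 8.314 * 254 = 2111.756
n = 1893.33 / 2111.756
n = 0.89656665 mol, rounded to 4 dp:

0.8966 mol


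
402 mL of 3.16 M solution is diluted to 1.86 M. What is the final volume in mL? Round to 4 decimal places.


Dilution: M1*V1 = M2*V2, solve for V2.
V2 = M1*V1 / M2
V2 = 3.16 * 402 / 1.86
V2 = 1270.32 / 1.86
V2 = 682.96774194 mL, rounded to 4 dp:

682.9677 mL


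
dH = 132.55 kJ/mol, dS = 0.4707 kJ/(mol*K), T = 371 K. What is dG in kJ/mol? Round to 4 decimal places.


Gibbs: dG = dH - T*dS (consistent units, dS already in kJ/(mol*K)).
T*dS = 371 * 0.4707 = 174.6297
dG = 132.55 - (174.6297)
dG = -42.0797 kJ/mol, rounded to 4 dp:

-42.0797 kJ/mol


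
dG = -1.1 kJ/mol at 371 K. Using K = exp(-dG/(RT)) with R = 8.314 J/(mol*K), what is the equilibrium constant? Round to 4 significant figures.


dG is in kJ/mol; multiply by 1000 to match R in J/(mol*K).
RT = 8.314 * 371 = 3084.494 J/mol
exponent = -dG*1000 / (RT) = -(-1.1*1000) / 3084.494 = 0.35662251
K = exp(0.35662251)
K = 1.4284965, rounded to 4 significant figures:

1.428


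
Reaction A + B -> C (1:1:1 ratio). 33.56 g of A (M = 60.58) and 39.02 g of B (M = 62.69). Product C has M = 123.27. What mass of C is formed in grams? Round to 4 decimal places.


Find moles of each reactant; the smaller value is the limiting reagent in a 1:1:1 reaction, so moles_C equals moles of the limiter.
n_A = mass_A / M_A = 33.56 / 60.58 = 0.553978 mol
n_B = mass_B / M_B = 39.02 / 62.69 = 0.622428 mol
Limiting reagent: A (smaller), n_limiting = 0.553978 mol
mass_C = n_limiting * M_C = 0.553978 * 123.27
mass_C = 68.28886806 g, rounded to 4 dp:

68.2889 g


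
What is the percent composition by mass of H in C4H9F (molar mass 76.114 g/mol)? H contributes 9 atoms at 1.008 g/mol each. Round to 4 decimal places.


pct = 100 * (n_elem * M_elem) / M_total
mass_contribution = 9 * 1.008 = 9.072 g/mol
pct = 100 * 9.072 / 76.114
pct = 11.91896366 %, rounded to 4 dp:

11.9190 %


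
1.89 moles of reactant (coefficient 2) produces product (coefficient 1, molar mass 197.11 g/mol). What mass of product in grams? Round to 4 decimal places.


Use the coefficient ratio to convert reactant moles to product moles, then multiply by the product's molar mass.
moles_P = moles_R * (coeff_P / coeff_R) = 1.89 * (1/2) = 0.945
mass_P = moles_P * M_P = 0.945 * 197.11
mass_P = 186.26895 g, rounded to 4 dp:

186.2690 g


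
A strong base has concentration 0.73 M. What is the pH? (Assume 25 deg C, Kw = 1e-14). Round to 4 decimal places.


A strong base dissociates completely, so [OH-] equals the given concentration.
pOH = -log10([OH-]) = -log10(0.73) = 0.136677
pH = 14 - pOH = 14 - 0.136677
pH = 13.863323, rounded to 4 dp:

13.8633


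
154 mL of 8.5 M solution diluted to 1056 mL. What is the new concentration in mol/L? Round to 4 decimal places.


Dilution: M1*V1 = M2*V2, solve for M2.
M2 = M1*V1 / V2
M2 = 8.5 * 154 / 1056
M2 = 1309.0 / 1056
M2 = 1.23958333 mol/L, rounded to 4 dp:

1.2396 mol/L


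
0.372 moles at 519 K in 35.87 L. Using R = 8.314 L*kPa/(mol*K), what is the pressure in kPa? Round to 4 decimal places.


PV = nRT, solve for P = nRT / V.
nRT = 0.372 * 8.314 * 519 = 1605.1674
P = 1605.1674 / 35.87
P = 44.74957904 kPa, rounded to 4 dp:

44.7496 kPa


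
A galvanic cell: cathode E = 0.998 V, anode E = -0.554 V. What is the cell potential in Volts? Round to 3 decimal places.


Standard cell potential: E_cell = E_cathode - E_anode.
E_cell = 0.998 - (-0.554)
E_cell = 1.552 V, rounded to 3 dp:

1.552 V


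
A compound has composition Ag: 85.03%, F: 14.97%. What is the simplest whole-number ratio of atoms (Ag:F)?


Assume 100 g of compound, divide each mass% by atomic mass to get moles, then normalize by the smallest to get a raw atom ratio.
Moles per 100 g: Ag: 85.03/107.868 = 0.7883, F: 14.97/18.998 = 0.788
Raw ratio (divide by min = 0.788): Ag: 1.0, F: 1.0
Multiply by 1 to clear fractions: Ag: 1.0 ~= 1, F: 1.0 ~= 1
Reduce by GCD to get the simplest whole-number ratio:

1:1


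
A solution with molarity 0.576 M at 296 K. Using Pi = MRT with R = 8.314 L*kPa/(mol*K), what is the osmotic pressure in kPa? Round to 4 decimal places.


Osmotic pressure (van't Hoff): Pi = M*R*T.
RT = 8.314 * 296 = 2460.944
Pi = 0.576 * 2460.944
Pi = 1417.503744 kPa, rounded to 4 dp:

1417.5037 kPa


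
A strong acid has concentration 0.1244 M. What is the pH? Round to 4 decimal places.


A strong acid dissociates completely, so [H+] equals the given concentration.
pH = -log10([H+]) = -log10(0.1244)
pH = 0.90517962, rounded to 4 dp:

0.9052
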